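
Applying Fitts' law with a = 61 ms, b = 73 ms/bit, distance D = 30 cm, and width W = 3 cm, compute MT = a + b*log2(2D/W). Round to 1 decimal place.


MT = 61 + 73 * log2(2*30/3)
2D/W = 20.0
log2(20.0) = 4.3219
MT = 61 + 73 * 4.3219
= 376.5 ms


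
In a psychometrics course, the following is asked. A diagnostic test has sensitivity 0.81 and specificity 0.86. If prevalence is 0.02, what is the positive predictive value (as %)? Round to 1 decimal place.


PPV = (sens * prev) / (sens * prev + (1-spec) * (1-prev))
Numerator = 0.81 * 0.02 = 0.0162
P(positive and no disease) = (1 - spec) * (1 - prev) = (1 - 0.86) * (1 - 0.02) = 0.1372
Denominator = 0.0162 + 0.1372 = 0.1534
PPV = 0.0162 / 0.1534 = 0.105606
As percentage = 10.6


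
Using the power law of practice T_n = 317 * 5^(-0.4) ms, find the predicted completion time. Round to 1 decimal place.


T_n = 317 * 5^(-0.4)
5^(-0.4) = 0.525306
T_n = 317 * 0.525306
= 166.5 ms


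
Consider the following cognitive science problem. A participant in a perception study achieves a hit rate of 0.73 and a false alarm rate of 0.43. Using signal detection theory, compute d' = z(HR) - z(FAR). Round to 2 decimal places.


d' = z(HR) - z(FAR)
z(0.73) = 0.6128
z(0.43) = -0.1764
d' = 0.6128 - -0.1764
= 0.79


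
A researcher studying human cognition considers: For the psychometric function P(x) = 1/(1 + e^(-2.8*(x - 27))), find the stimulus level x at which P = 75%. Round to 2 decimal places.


At P = 0.75: 0.75 = 1/(1 + e^(-k*(x-x0)))
Solving: e^(-k*(x-x0)) = 1/3
x = x0 + ln(3)/k
ln(3) = 1.0986
x = 27 + 1.0986/2.8
= 27 + 0.3924
= 27.39


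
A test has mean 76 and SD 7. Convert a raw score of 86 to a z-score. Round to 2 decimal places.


z = (X - mu) / sigma
= (86 - 76) / 7
= 10 / 7
= 1.43


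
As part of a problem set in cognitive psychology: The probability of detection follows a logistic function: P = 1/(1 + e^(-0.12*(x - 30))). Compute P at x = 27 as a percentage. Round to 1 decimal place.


P(x) = 1/(1 + e^(-0.12*(27 - 30)))
Exponent = -0.12 * -3 = 0.36
e^(0.36) = 1.433329
P = 1/(1 + 1.433329) = 0.41096
Percentage = 41.1


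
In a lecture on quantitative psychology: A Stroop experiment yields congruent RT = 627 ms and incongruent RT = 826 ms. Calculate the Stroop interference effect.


Stroop effect = RT(incongruent) - RT(congruent)
= 826 - 627
= 199 ms


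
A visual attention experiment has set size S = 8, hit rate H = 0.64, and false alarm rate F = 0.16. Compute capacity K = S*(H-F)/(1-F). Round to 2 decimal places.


K = S * (H - F) / (1 - F)
H - F = 0.48
1 - F = 0.84
K = 8 * 0.48 / 0.84
= 4.57


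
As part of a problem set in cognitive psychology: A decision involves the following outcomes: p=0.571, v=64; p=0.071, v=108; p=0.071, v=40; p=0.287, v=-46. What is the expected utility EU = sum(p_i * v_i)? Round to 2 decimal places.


EU = sum(p_i * v_i)
0.571 * 64 = 36.544
0.071 * 108 = 7.668
0.071 * 40 = 2.84
0.287 * -46 = -13.202
EU = 36.544 + 7.668 + 2.84 + -13.202
= 33.85


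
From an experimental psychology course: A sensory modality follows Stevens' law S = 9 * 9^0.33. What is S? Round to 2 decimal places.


S = 9 * 9^0.33
9^0.33 = 2.0649
S = 9 * 2.0649
= 18.58


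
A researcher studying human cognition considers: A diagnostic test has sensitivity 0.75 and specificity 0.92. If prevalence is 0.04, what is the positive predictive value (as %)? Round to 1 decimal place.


PPV = (sens * prev) / (sens * prev + (1-spec) * (1-prev))
Numerator = 0.75 * 0.04 = 0.03
P(positive and no disease) = (1 - spec) * (1 - prev) = (1 - 0.92) * (1 - 0.04) = 0.0768
Denominator = 0.03 + 0.0768 = 0.1068
PPV = 0.03 / 0.1068 = 0.280899
As percentage = 28.1


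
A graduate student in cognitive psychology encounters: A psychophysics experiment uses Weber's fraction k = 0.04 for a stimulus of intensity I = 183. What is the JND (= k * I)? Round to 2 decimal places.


JND = k * I
JND = 0.04 * 183
= 7.32


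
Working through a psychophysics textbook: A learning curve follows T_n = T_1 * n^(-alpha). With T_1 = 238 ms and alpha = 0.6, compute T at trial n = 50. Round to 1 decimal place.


T_n = 238 * 50^(-0.6)
50^(-0.6) = 0.095635
T_n = 238 * 0.095635
= 22.8 ms


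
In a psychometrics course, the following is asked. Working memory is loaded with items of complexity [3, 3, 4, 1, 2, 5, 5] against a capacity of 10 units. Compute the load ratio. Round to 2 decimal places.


Total complexity = 3 + 3 + 4 + 1 + 2 + 5 + 5 = 23
Load = total / capacity = 23 / 10
= 2.30


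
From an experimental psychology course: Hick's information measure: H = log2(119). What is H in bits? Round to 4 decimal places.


H = log2(n)
H = log2(119)
= 6.8948


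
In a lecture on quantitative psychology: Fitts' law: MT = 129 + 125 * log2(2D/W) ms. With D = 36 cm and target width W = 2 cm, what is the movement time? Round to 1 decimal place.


MT = 129 + 125 * log2(2*36/2)
2D/W = 36.0
log2(36.0) = 5.1699
MT = 129 + 125 * 5.1699
= 775.2 ms


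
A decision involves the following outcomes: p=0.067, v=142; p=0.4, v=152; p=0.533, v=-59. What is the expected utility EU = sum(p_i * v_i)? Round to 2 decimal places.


EU = sum(p_i * v_i)
0.067 * 142 = 9.514
0.4 * 152 = 60.8
0.533 * -59 = -31.447
EU = 9.514 + 60.8 + -31.447
= 38.87


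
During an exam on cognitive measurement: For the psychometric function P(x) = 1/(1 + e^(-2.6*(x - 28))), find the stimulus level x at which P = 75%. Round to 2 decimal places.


At P = 0.75: 0.75 = 1/(1 + e^(-k*(x-x0)))
Solving: e^(-k*(x-x0)) = 1/3
x = x0 + ln(3)/k
ln(3) = 1.0986
x = 28 + 1.0986/2.6
= 28 + 0.4225
= 28.42


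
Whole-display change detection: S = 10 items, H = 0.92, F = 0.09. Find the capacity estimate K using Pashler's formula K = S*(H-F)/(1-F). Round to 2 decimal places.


K = S * (H - F) / (1 - F)
H - F = 0.83
1 - F = 0.91
K = 10 * 0.83 / 0.91
= 9.12


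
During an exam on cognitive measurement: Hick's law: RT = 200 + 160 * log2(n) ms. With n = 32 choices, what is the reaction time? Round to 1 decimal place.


RT = 200 + 160 * log2(32)
log2(32) = 5.0
RT = 200 + 160 * 5.0
= 200 + 800.0
= 1000.0 ms


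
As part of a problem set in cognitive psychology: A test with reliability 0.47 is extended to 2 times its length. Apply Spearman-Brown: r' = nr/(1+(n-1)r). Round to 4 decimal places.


r_new = n*r / (1 + (n-1)*r)
Numerator = 2 * 0.47 = 0.94
Denominator = 1 + 1 * 0.47 = 1.47
r_new = 0.94 / 1.47
= 0.6395


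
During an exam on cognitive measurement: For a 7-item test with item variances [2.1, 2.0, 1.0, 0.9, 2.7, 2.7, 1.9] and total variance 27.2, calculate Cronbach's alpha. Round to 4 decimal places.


alpha = (k/(k-1)) * (1 - sum(s_i^2)/s_total^2)
sum(item variances) = 13.3
k/(k-1) = 7/6 = 1.166667
1 - 13.3/27.2 = 1 - 0.488971 = 0.511029
alpha = 1.166667 * 0.511029
= 0.5962


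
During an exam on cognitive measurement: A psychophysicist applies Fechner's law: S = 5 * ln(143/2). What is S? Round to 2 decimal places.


S = 5 * ln(143/2)
I/I0 = 71.5
ln(71.5) = 4.2697
S = 5 * 4.2697
= 21.35


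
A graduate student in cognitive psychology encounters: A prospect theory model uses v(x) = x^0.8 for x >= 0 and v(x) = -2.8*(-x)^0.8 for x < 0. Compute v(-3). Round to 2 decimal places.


Since x = -3 < 0, use v(x) = -lambda*(-x)^alpha
(-x) = 3
3^0.8 = 2.4082
v(-3) = -2.8 * 2.4082
= -6.74


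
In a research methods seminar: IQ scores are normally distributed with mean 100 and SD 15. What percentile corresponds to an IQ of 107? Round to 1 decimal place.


z = (IQ - mean) / SD
z = (107 - 100) / 15 = 0.4667
Percentile = Phi(0.4667) * 100
Phi(0.4667) = 0.679643
= 68.0


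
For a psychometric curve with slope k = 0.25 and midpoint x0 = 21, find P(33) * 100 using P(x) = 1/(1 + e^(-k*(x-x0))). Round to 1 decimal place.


P(x) = 1/(1 + e^(-0.25*(33 - 21)))
Exponent = -0.25 * 12 = -3.0
e^(-3.0) = 0.049787
P = 1/(1 + 0.049787) = 0.952574
Percentage = 95.3


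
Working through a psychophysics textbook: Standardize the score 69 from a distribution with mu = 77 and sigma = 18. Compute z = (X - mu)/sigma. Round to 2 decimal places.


z = (X - mu) / sigma
= (69 - 77) / 18
= -8 / 18
= -0.44


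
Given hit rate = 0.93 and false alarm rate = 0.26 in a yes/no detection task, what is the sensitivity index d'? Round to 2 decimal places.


d' = z(HR) - z(FAR)
z(0.93) = 1.4758
z(0.26) = -0.6433
d' = 1.4758 - -0.6433
= 2.12


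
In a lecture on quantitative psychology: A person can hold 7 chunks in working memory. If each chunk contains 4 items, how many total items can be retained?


Total items = chunks * items_per_chunk
= 7 * 4
= 28


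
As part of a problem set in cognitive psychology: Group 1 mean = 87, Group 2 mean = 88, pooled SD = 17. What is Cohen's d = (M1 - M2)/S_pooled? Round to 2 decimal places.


Cohen's d = (M1 - M2) / S_pooled
= (87 - 88) / 17
= -1 / 17
= -0.06


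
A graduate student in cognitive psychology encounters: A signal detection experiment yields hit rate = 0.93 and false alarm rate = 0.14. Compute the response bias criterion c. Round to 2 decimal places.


c = -0.5 * (z(HR) + z(FAR))
z(0.93) = 1.4758
z(0.14) = -1.0803
c = -0.5 * (1.4758 + -1.0803)
= -0.5 * 0.3955
= -0.20


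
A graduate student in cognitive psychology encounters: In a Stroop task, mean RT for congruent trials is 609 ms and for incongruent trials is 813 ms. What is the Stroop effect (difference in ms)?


Stroop effect = RT(incongruent) - RT(congruent)
= 813 - 609
= 204 ms


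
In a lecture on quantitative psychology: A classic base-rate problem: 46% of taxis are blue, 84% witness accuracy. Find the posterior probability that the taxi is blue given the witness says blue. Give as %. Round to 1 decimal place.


P(blue | says blue) = P(says blue | blue)*P(blue) / [P(says blue | blue)*P(blue) + P(says blue | not blue)*P(not blue)]
Numerator = 0.84 * 0.46 = 0.3864
False identification = 0.16 * 0.54 = 0.0864
P = 0.3864 / (0.3864 + 0.0864)
= 0.3864 / 0.4728
As percentage = 81.7


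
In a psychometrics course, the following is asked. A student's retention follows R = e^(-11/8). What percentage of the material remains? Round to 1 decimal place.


R = e^(-t/S)
-t/S = -11/8 = -1.375
R = e^(-1.375) = 0.25284
Percentage = 0.25284 * 100
= 25.3


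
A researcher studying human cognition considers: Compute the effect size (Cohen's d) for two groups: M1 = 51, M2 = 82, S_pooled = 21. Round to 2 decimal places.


Cohen's d = (M1 - M2) / S_pooled
= (51 - 82) / 21
= -31 / 21
= -1.48


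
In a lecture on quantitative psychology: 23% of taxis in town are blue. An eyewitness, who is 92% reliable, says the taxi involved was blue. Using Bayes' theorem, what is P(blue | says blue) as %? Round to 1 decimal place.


P(blue | says blue) = P(says blue | blue)*P(blue) / [P(says blue | blue)*P(blue) + P(says blue | not blue)*P(not blue)]
Numerator = 0.92 * 0.23 = 0.2116
False identification = 0.08 * 0.77 = 0.0616
P = 0.2116 / (0.2116 + 0.0616)
= 0.2116 / 0.2732
As percentage = 77.5


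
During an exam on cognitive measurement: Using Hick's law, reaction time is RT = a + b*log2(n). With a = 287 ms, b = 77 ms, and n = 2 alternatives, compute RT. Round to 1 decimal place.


RT = 287 + 77 * log2(2)
log2(2) = 1.0
RT = 287 + 77 * 1.0
= 287 + 77.0
= 364.0 ms


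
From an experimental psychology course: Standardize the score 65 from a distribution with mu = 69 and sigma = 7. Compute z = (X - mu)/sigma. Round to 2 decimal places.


z = (X - mu) / sigma
= (65 - 69) / 7
= -4 / 7
= -0.57


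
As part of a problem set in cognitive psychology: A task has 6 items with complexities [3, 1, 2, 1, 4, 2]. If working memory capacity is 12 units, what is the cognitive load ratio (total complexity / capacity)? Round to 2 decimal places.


Total complexity = 3 + 1 + 2 + 1 + 4 + 2 = 13
Load = total / capacity = 13 / 12
= 1.08


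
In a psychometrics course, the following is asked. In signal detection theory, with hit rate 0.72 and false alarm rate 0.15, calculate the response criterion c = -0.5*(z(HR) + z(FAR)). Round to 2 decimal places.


c = -0.5 * (z(HR) + z(FAR))
z(0.72) = 0.5828
z(0.15) = -1.0364
c = -0.5 * (0.5828 + -1.0364)
= -0.5 * -0.4536
= 0.23


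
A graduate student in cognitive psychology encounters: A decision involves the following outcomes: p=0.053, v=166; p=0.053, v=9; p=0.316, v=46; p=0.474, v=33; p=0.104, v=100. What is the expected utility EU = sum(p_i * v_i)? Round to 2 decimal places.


EU = sum(p_i * v_i)
0.053 * 166 = 8.798
0.053 * 9 = 0.477
0.316 * 46 = 14.536
0.474 * 33 = 15.642
0.104 * 100 = 10.4
EU = 8.798 + 0.477 + 14.536 + 15.642 + 10.4
= 49.85


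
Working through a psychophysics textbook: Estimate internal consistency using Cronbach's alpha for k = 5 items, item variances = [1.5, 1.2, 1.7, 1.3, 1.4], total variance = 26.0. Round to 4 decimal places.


alpha = (k/(k-1)) * (1 - sum(s_i^2)/s_total^2)
sum(item variances) = 7.1
k/(k-1) = 5/4 = 1.25
1 - 7.1/26.0 = 1 - 0.273077 = 0.726923
alpha = 1.25 * 0.726923
= 0.9087


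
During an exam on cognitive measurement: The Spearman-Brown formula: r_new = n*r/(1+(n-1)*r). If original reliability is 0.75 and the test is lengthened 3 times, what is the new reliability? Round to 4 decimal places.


r_new = n*r / (1 + (n-1)*r)
Numerator = 3 * 0.75 = 2.25
Denominator = 1 + 2 * 0.75 = 2.5
r_new = 2.25 / 2.5
= 0.9000


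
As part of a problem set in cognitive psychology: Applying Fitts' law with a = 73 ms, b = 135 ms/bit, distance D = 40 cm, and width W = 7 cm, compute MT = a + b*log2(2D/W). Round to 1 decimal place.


MT = 73 + 135 * log2(2*40/7)
2D/W = 11.428571
log2(11.428571) = 3.5146
MT = 73 + 135 * 3.5146
= 547.5 ms


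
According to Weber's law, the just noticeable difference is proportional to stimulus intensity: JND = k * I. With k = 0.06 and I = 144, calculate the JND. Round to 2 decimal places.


JND = k * I
JND = 0.06 * 144
= 8.64


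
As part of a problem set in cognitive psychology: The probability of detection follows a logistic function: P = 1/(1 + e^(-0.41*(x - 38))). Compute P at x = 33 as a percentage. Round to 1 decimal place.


P(x) = 1/(1 + e^(-0.41*(33 - 38)))
Exponent = -0.41 * -5 = 2.05
e^(2.05) = 7.767901
P = 1/(1 + 7.767901) = 0.114052
Percentage = 11.4


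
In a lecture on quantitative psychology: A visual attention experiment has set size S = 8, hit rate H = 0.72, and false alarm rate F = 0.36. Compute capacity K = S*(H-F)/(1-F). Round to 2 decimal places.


K = S * (H - F) / (1 - F)
H - F = 0.36
1 - F = 0.64
K = 8 * 0.36 / 0.64
= 4.50


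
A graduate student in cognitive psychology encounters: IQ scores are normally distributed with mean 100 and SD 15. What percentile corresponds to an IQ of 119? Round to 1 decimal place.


z = (IQ - mean) / SD
z = (119 - 100) / 15 = 1.2667
Percentile = Phi(1.2667) * 100
Phi(1.2667) = 0.897369
= 89.7


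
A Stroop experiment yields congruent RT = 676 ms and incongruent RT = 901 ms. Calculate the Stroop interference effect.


Stroop effect = RT(incongruent) - RT(congruent)
= 901 - 676
= 225 ms


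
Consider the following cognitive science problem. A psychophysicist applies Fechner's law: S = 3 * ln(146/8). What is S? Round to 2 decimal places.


S = 3 * ln(146/8)
I/I0 = 18.25
ln(18.25) = 2.9042
S = 3 * 2.9042
= 8.71


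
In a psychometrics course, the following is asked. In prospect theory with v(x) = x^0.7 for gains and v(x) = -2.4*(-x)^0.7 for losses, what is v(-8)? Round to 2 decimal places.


Since x = -8 < 0, use v(x) = -lambda*(-x)^alpha
(-x) = 8
8^0.7 = 4.2871
v(-8) = -2.4 * 4.2871
= -10.29


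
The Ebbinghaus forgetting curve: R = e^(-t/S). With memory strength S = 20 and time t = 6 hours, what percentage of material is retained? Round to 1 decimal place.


R = e^(-t/S)
-t/S = -6/20 = -0.3
R = e^(-0.3) = 0.740818
Percentage = 0.740818 * 100
= 74.1


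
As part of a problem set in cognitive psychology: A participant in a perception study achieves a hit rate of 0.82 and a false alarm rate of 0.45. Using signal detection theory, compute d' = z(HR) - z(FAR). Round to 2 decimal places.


d' = z(HR) - z(FAR)
z(0.82) = 0.9154
z(0.45) = -0.1257
d' = 0.9154 - -0.1257
= 1.04


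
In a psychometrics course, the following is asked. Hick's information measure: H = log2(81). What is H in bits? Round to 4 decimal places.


H = log2(n)
H = log2(81)
= 6.3399


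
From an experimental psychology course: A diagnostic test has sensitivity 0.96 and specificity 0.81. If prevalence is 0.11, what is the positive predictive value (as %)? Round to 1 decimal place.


PPV = (sens * prev) / (sens * prev + (1-spec) * (1-prev))
Numerator = 0.96 * 0.11 = 0.1056
P(positive and no disease) = (1 - spec) * (1 - prev) = (1 - 0.81) * (1 - 0.11) = 0.1691
Denominator = 0.1056 + 0.1691 = 0.2747
PPV = 0.1056 / 0.2747 = 0.384419
As percentage = 38.4


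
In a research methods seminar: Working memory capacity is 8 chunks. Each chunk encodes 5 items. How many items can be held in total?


Total items = chunks * items_per_chunk
= 8 * 5
= 40


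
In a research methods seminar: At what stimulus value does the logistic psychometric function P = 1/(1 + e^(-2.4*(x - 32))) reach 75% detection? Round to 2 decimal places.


At P = 0.75: 0.75 = 1/(1 + e^(-k*(x-x0)))
Solving: e^(-k*(x-x0)) = 1/3
x = x0 + ln(3)/k
ln(3) = 1.0986
x = 32 + 1.0986/2.4
= 32 + 0.4578
= 32.46


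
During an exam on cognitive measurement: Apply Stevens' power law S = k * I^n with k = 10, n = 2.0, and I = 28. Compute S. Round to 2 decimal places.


S = 10 * 28^2.0
28^2.0 = 784.0
S = 10 * 784.0
= 7840.00


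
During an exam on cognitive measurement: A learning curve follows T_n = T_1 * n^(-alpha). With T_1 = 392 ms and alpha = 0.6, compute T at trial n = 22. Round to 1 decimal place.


T_n = 392 * 22^(-0.6)
22^(-0.6) = 0.156512
T_n = 392 * 0.156512
= 61.4 ms


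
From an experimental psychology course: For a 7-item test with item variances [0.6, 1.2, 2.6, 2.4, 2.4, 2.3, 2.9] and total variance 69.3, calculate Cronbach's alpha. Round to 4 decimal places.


alpha = (k/(k-1)) * (1 - sum(s_i^2)/s_total^2)
sum(item variances) = 14.4
k/(k-1) = 7/6 = 1.166667
1 - 14.4/69.3 = 1 - 0.207792 = 0.792208
alpha = 1.166667 * 0.792208
= 0.9242


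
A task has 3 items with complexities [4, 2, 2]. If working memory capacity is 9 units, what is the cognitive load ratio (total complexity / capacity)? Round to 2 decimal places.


Total complexity = 4 + 2 + 2 = 8
Load = total / capacity = 8 / 9
= 0.89


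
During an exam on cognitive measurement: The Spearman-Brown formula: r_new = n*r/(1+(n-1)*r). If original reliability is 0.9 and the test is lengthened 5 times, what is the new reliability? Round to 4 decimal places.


r_new = n*r / (1 + (n-1)*r)
Numerator = 5 * 0.9 = 4.5
Denominator = 1 + 4 * 0.9 = 4.6
r_new = 4.5 / 4.6
= 0.9783


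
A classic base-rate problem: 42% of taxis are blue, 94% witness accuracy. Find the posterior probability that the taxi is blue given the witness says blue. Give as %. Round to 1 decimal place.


P(blue | says blue) = P(says blue | blue)*P(blue) / [P(says blue | blue)*P(blue) + P(says blue | not blue)*P(not blue)]
Numerator = 0.94 * 0.42 = 0.3948
False identification = 0.06 * 0.58 = 0.0348
P = 0.3948 / (0.3948 + 0.0348)
= 0.3948 / 0.4296
As percentage = 91.9


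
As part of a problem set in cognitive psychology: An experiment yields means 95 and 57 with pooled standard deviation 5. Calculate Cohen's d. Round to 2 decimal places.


Cohen's d = (M1 - M2) / S_pooled
= (95 - 57) / 5
= 38 / 5
= 7.60


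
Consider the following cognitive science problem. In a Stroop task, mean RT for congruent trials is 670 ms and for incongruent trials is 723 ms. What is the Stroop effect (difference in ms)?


Stroop effect = RT(incongruent) - RT(congruent)
= 723 - 670
= 53 ms


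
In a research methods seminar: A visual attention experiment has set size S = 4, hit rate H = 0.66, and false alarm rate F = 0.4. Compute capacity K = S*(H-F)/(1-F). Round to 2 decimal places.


K = S * (H - F) / (1 - F)
H - F = 0.26
1 - F = 0.6
K = 4 * 0.26 / 0.6
= 1.73


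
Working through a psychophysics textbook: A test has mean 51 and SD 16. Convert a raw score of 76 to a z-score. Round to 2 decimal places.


z = (X - mu) / sigma
= (76 - 51) / 16
= 25 / 16
= 1.56


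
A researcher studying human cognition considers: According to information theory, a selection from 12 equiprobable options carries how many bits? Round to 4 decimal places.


H = log2(n)
H = log2(12)
= 3.5850


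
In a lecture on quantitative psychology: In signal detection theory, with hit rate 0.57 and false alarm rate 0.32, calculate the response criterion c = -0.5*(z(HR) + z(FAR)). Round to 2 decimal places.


c = -0.5 * (z(HR) + z(FAR))
z(0.57) = 0.1764
z(0.32) = -0.4677
c = -0.5 * (0.1764 + -0.4677)
= -0.5 * -0.2913
= 0.15


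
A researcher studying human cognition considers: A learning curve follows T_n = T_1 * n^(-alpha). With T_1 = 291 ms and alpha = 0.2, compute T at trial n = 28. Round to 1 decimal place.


T_n = 291 * 28^(-0.2)
28^(-0.2) = 0.513533
T_n = 291 * 0.513533
= 149.4 ms


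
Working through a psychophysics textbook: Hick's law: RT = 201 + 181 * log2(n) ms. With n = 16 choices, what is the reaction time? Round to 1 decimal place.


RT = 201 + 181 * log2(16)
log2(16) = 4.0
RT = 201 + 181 * 4.0
= 201 + 724.0
= 925.0 ms


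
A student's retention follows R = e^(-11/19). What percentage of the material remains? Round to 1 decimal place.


R = e^(-t/S)
-t/S = -11/19 = -0.578947
R = e^(-0.578947) = 0.560488
Percentage = 0.560488 * 100
= 56.0


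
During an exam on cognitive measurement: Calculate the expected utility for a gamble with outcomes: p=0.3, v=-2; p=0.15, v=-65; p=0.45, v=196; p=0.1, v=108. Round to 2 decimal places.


EU = sum(p_i * v_i)
0.3 * -2 = -0.6
0.15 * -65 = -9.75
0.45 * 196 = 88.2
0.1 * 108 = 10.8
EU = -0.6 + -9.75 + 88.2 + 10.8
= 88.65


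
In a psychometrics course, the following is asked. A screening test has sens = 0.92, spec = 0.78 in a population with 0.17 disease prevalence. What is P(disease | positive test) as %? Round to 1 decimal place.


PPV = (sens * prev) / (sens * prev + (1-spec) * (1-prev))
Numerator = 0.92 * 0.17 = 0.1564
P(positive and no disease) = (1 - spec) * (1 - prev) = (1 - 0.78) * (1 - 0.17) = 0.1826
Denominator = 0.1564 + 0.1826 = 0.339
PPV = 0.1564 / 0.339 = 0.461357
As percentage = 46.1


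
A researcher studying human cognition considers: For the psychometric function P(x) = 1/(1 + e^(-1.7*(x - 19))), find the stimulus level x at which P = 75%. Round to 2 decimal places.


At P = 0.75: 0.75 = 1/(1 + e^(-k*(x-x0)))
Solving: e^(-k*(x-x0)) = 1/3
x = x0 + ln(3)/k
ln(3) = 1.0986
x = 19 + 1.0986/1.7
= 19 + 0.6462
= 19.65


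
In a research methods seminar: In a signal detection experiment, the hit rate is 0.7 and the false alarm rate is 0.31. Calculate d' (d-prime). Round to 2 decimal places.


d' = z(HR) - z(FAR)
z(0.7) = 0.5244
z(0.31) = -0.4959
d' = 0.5244 - -0.4959
= 1.02


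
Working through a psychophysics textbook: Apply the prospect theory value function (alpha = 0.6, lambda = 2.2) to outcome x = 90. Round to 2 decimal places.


Since x = 90 >= 0, use v(x) = x^0.6
90^0.6 = 14.878
v(90) = 14.88


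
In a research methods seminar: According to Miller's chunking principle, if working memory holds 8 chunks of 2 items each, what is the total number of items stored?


Total items = chunks * items_per_chunk
= 8 * 2
= 16


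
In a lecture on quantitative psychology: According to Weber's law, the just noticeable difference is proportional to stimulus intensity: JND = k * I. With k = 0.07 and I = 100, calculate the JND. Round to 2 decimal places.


JND = k * I
JND = 0.07 * 100
= 7.00


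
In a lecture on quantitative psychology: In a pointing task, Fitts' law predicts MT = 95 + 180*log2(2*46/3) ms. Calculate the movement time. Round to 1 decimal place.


MT = 95 + 180 * log2(2*46/3)
2D/W = 30.666667
log2(30.666667) = 4.9386
MT = 95 + 180 * 4.9386
= 983.9 ms


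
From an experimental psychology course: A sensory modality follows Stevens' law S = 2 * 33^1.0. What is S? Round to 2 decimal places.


S = 2 * 33^1.0
33^1.0 = 33.0
S = 2 * 33.0
= 66.00


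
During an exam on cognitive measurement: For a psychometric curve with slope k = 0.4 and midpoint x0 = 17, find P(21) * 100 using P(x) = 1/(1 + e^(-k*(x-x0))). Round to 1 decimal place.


P(x) = 1/(1 + e^(-0.4*(21 - 17)))
Exponent = -0.4 * 4 = -1.6
e^(-1.6) = 0.201897
P = 1/(1 + 0.201897) = 0.832018
Percentage = 83.2


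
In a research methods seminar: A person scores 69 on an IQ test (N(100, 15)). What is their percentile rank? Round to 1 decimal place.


z = (IQ - mean) / SD
z = (69 - 100) / 15 = -2.0667
Percentile = Phi(-2.0667) * 100
Phi(-2.0667) = 0.019381
= 1.9


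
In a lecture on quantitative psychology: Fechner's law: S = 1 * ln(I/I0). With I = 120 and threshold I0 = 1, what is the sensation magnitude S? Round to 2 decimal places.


S = 1 * ln(120/1)
I/I0 = 120.0
ln(120.0) = 4.7875
S = 1 * 4.7875
= 4.79


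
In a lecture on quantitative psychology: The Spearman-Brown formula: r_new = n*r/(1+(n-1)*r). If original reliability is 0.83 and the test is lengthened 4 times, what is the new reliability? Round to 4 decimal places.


r_new = n*r / (1 + (n-1)*r)
Numerator = 4 * 0.83 = 3.32
Denominator = 1 + 3 * 0.83 = 3.49
r_new = 3.32 / 3.49
= 0.9513


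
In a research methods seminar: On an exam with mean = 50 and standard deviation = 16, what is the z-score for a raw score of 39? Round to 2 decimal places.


z = (X - mu) / sigma
= (39 - 50) / 16
= -11 / 16
= -0.69


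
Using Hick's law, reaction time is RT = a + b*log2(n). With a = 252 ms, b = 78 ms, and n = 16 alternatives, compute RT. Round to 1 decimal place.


RT = 252 + 78 * log2(16)
log2(16) = 4.0
RT = 252 + 78 * 4.0
= 252 + 312.0
= 564.0 ms


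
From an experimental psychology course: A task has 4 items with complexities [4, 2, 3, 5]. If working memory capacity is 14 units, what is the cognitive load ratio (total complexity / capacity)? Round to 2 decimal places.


Total complexity = 4 + 2 + 3 + 5 = 14
Load = total / capacity = 14 / 14
= 1.00


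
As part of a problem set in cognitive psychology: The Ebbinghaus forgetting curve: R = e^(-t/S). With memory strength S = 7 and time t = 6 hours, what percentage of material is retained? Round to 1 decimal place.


R = e^(-t/S)
-t/S = -6/7 = -0.857143
R = e^(-0.857143) = 0.424373
Percentage = 0.424373 * 100
= 42.4


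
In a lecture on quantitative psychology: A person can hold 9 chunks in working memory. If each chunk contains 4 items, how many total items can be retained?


Total items = chunks * items_per_chunk
= 9 * 4
= 36


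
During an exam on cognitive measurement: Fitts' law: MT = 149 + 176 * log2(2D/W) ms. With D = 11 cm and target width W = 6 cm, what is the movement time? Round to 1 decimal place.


MT = 149 + 176 * log2(2*11/6)
2D/W = 3.666667
log2(3.666667) = 1.8745
MT = 149 + 176 * 1.8745
= 478.9 ms


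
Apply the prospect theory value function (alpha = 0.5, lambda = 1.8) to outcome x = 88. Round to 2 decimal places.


Since x = 88 >= 0, use v(x) = x^0.5
88^0.5 = 9.3808
v(88) = 9.38


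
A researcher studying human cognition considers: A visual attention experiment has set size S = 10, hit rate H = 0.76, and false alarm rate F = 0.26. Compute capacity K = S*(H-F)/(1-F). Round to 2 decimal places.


K = S * (H - F) / (1 - F)
H - F = 0.5
1 - F = 0.74
K = 10 * 0.5 / 0.74
= 6.76


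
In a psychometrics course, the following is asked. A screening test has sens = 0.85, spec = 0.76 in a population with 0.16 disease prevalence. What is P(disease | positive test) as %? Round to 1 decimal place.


PPV = (sens * prev) / (sens * prev + (1-spec) * (1-prev))
Numerator = 0.85 * 0.16 = 0.136
P(positive and no disease) = (1 - spec) * (1 - prev) = (1 - 0.76) * (1 - 0.16) = 0.2016
Denominator = 0.136 + 0.2016 = 0.3376
PPV = 0.136 / 0.3376 = 0.402844
As percentage = 40.3


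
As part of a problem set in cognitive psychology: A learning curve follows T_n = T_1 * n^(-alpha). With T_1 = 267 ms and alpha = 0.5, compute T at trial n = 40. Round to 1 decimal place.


T_n = 267 * 40^(-0.5)
40^(-0.5) = 0.158114
T_n = 267 * 0.158114
= 42.2 ms


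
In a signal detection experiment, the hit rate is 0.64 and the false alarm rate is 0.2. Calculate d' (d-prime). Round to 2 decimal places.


d' = z(HR) - z(FAR)
z(0.64) = 0.3585
z(0.2) = -0.8416
d' = 0.3585 - -0.8416
= 1.20


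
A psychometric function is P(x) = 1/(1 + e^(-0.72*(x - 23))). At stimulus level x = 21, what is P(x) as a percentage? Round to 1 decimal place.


P(x) = 1/(1 + e^(-0.72*(21 - 23)))
Exponent = -0.72 * -2 = 1.44
e^(1.44) = 4.220696
P = 1/(1 + 4.220696) = 0.191545
Percentage = 19.2


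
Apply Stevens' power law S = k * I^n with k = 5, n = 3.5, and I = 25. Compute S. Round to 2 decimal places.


S = 5 * 25^3.5
25^3.5 = 78125.0
S = 5 * 78125.0
= 390625.00


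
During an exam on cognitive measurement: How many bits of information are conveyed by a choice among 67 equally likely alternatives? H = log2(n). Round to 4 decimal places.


H = log2(n)
H = log2(67)
= 6.0661


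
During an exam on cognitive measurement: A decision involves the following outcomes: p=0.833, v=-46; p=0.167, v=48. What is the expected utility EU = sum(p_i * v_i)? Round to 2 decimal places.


EU = sum(p_i * v_i)
0.833 * -46 = -38.318
0.167 * 48 = 8.016
EU = -38.318 + 8.016
= -30.30


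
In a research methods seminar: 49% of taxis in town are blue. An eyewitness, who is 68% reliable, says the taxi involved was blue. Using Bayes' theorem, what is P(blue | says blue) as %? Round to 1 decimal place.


P(blue | says blue) = P(says blue | blue)*P(blue) / [P(says blue | blue)*P(blue) + P(says blue | not blue)*P(not blue)]
Numerator = 0.68 * 0.49 = 0.3332
False identification = 0.32 * 0.51 = 0.1632
P = 0.3332 / (0.3332 + 0.1632)
= 0.3332 / 0.4964
As percentage = 67.1


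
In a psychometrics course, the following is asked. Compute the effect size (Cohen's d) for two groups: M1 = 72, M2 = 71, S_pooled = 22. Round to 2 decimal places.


Cohen's d = (M1 - M2) / S_pooled
= (72 - 71) / 22
= 1 / 22
= 0.05


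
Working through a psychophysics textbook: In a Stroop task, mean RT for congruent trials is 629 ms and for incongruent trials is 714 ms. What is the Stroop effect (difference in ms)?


Stroop effect = RT(incongruent) - RT(congruent)
= 714 - 629
= 85 ms


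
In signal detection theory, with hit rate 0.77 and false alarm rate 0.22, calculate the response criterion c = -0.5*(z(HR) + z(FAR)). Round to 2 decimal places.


c = -0.5 * (z(HR) + z(FAR))
z(0.77) = 0.7388
z(0.22) = -0.7722
c = -0.5 * (0.7388 + -0.7722)
= -0.5 * -0.0334
= 0.02


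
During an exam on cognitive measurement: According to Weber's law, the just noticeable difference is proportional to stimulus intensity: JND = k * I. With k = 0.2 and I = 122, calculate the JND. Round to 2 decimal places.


JND = k * I
JND = 0.2 * 122
= 24.40


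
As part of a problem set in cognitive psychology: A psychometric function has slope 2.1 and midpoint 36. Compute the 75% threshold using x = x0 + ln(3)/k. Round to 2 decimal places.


At P = 0.75: 0.75 = 1/(1 + e^(-k*(x-x0)))
Solving: e^(-k*(x-x0)) = 1/3
x = x0 + ln(3)/k
ln(3) = 1.0986
x = 36 + 1.0986/2.1
= 36 + 0.5231
= 36.52


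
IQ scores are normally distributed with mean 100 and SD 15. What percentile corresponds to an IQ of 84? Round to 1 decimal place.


z = (IQ - mean) / SD
z = (84 - 100) / 15 = -1.0667
Percentile = Phi(-1.0667) * 100
Phi(-1.0667) = 0.143054
= 14.3


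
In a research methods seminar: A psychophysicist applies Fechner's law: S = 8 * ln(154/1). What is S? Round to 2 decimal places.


S = 8 * ln(154/1)
I/I0 = 154.0
ln(154.0) = 5.037
S = 8 * 5.037
= 40.30


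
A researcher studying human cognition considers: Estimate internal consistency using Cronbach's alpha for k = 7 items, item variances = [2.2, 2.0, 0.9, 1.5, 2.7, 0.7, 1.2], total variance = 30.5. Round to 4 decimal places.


alpha = (k/(k-1)) * (1 - sum(s_i^2)/s_total^2)
sum(item variances) = 11.2
k/(k-1) = 7/6 = 1.166667
1 - 11.2/30.5 = 1 - 0.367213 = 0.632787
alpha = 1.166667 * 0.632787
= 0.7383


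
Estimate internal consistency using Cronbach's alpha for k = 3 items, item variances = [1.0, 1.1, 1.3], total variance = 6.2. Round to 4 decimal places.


alpha = (k/(k-1)) * (1 - sum(s_i^2)/s_total^2)
sum(item variances) = 3.4
k/(k-1) = 3/2 = 1.5
1 - 3.4/6.2 = 1 - 0.548387 = 0.451613
alpha = 1.5 * 0.451613
= 0.6774


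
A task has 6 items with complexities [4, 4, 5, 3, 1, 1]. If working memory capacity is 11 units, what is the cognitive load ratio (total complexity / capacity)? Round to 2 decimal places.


Total complexity = 4 + 4 + 5 + 3 + 1 + 1 = 18
Load = total / capacity = 18 / 11
= 1.64


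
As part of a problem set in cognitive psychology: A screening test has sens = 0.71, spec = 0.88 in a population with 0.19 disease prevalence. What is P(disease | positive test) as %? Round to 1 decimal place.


PPV = (sens * prev) / (sens * prev + (1-spec) * (1-prev))
Numerator = 0.71 * 0.19 = 0.1349
P(positive and no disease) = (1 - spec) * (1 - prev) = (1 - 0.88) * (1 - 0.19) = 0.0972
Denominator = 0.1349 + 0.0972 = 0.2321
PPV = 0.1349 / 0.2321 = 0.581215
As percentage = 58.1


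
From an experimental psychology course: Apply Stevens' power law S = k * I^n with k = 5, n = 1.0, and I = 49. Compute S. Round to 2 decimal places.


S = 5 * 49^1.0
49^1.0 = 49.0
S = 5 * 49.0
= 245.00


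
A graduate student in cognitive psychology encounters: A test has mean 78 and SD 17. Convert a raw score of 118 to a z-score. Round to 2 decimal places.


z = (X - mu) / sigma
= (118 - 78) / 17
= 40 / 17
= 2.35


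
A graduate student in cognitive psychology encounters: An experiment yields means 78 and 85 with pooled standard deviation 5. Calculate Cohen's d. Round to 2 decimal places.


Cohen's d = (M1 - M2) / S_pooled
= (78 - 85) / 5
= -7 / 5
= -1.40


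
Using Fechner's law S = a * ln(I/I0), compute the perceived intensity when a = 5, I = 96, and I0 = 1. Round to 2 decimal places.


S = 5 * ln(96/1)
I/I0 = 96.0
ln(96.0) = 4.5643
S = 5 * 4.5643
= 22.82


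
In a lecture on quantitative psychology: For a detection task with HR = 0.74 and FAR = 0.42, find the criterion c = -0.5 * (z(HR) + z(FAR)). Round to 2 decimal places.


c = -0.5 * (z(HR) + z(FAR))
z(0.74) = 0.6433
z(0.42) = -0.2019
c = -0.5 * (0.6433 + -0.2019)
= -0.5 * 0.4414
= -0.22


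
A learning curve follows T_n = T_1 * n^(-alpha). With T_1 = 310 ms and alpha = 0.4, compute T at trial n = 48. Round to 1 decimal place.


T_n = 310 * 48^(-0.4)
48^(-0.4) = 0.212571
T_n = 310 * 0.212571
= 65.9 ms


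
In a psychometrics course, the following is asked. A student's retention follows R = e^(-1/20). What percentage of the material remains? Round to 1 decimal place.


R = e^(-t/S)
-t/S = -1/20 = -0.05
R = e^(-0.05) = 0.951229
Percentage = 0.951229 * 100
= 95.1


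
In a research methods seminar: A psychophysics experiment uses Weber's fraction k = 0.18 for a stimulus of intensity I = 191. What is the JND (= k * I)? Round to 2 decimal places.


JND = k * I
JND = 0.18 * 191
= 34.38


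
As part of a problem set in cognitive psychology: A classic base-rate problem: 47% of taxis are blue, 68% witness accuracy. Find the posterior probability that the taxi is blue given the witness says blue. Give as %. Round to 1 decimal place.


P(blue | says blue) = P(says blue | blue)*P(blue) / [P(says blue | blue)*P(blue) + P(says blue | not blue)*P(not blue)]
Numerator = 0.68 * 0.47 = 0.3196
False identification = 0.32 * 0.53 = 0.1696
P = 0.3196 / (0.3196 + 0.1696)
= 0.3196 / 0.4892
As percentage = 65.3


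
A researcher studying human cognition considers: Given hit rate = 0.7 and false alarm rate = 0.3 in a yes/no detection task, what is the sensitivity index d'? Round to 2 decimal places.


d' = z(HR) - z(FAR)
z(0.7) = 0.5244
z(0.3) = -0.5244
d' = 0.5244 - -0.5244
= 1.05


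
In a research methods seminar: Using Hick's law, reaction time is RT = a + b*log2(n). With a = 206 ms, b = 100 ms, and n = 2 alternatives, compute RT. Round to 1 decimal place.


RT = 206 + 100 * log2(2)
log2(2) = 1.0
RT = 206 + 100 * 1.0
= 206 + 100.0
= 306.0 ms


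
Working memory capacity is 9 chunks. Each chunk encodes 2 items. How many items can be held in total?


Total items = chunks * items_per_chunk
= 9 * 2
= 18


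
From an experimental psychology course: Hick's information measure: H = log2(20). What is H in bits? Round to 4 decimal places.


H = log2(n)
H = log2(20)
= 4.3219


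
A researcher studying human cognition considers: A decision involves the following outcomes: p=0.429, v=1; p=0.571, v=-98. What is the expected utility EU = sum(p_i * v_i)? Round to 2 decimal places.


EU = sum(p_i * v_i)
0.429 * 1 = 0.429
0.571 * -98 = -55.958
EU = 0.429 + -55.958
= -55.53


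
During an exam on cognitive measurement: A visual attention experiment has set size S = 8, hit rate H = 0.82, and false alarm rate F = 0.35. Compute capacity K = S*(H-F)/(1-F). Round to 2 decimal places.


K = S * (H - F) / (1 - F)
H - F = 0.47
1 - F = 0.65
K = 8 * 0.47 / 0.65
= 5.78


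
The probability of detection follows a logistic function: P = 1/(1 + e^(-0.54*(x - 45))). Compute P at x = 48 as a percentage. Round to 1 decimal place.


P(x) = 1/(1 + e^(-0.54*(48 - 45)))
Exponent = -0.54 * 3 = -1.62
e^(-1.62) = 0.197899
P = 1/(1 + 0.197899) = 0.834795
Percentage = 83.5


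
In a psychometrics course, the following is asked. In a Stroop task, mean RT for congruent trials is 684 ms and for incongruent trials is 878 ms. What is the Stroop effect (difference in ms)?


Stroop effect = RT(incongruent) - RT(congruent)
= 878 - 684
= 194 ms


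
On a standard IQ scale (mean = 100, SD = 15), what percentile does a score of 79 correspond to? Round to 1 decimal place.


z = (IQ - mean) / SD
z = (79 - 100) / 15 = -1.4
Percentile = Phi(-1.4) * 100
Phi(-1.4) = 0.080757
= 8.1


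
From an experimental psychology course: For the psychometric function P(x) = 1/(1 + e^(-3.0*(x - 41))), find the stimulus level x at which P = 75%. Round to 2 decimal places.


At P = 0.75: 0.75 = 1/(1 + e^(-k*(x-x0)))
Solving: e^(-k*(x-x0)) = 1/3
x = x0 + ln(3)/k
ln(3) = 1.0986
x = 41 + 1.0986/3.0
= 41 + 0.3662
= 41.37


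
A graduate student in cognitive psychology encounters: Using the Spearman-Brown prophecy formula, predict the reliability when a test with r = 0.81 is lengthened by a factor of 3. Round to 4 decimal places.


r_new = n*r / (1 + (n-1)*r)
Numerator = 3 * 0.81 = 2.43
Denominator = 1 + 2 * 0.81 = 2.62
r_new = 2.43 / 2.62
= 0.9275


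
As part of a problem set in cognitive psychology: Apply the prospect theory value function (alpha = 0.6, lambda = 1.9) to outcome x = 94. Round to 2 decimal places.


Since x = 94 >= 0, use v(x) = x^0.6
94^0.6 = 15.2713
v(94) = 15.27


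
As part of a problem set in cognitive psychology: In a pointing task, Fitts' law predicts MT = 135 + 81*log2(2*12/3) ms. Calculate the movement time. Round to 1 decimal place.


MT = 135 + 81 * log2(2*12/3)
2D/W = 8.0
log2(8.0) = 3.0
MT = 135 + 81 * 3.0
= 378.0 ms


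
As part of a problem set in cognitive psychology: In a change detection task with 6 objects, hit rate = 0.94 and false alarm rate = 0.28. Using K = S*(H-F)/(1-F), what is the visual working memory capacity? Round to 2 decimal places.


K = S * (H - F) / (1 - F)
H - F = 0.66
1 - F = 0.72
K = 6 * 0.66 / 0.72
= 5.50


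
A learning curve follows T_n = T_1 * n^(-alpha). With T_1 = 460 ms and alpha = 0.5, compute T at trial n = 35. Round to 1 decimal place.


T_n = 460 * 35^(-0.5)
35^(-0.5) = 0.169031
T_n = 460 * 0.169031
= 77.8 ms
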